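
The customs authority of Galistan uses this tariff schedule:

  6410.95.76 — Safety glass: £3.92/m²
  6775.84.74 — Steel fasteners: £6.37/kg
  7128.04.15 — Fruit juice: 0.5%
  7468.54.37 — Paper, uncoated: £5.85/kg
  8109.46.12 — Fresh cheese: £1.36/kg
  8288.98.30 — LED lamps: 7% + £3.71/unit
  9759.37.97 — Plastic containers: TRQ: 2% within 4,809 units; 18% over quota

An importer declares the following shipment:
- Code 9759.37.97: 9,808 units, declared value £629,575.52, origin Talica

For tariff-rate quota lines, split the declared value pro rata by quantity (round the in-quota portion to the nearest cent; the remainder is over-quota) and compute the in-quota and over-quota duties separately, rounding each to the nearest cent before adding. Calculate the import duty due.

Line 1 (9759.37.97, Talica, 9,808 units, £629,575.52):
Code 9759.37.97 is under a tariff-rate quota (threshold 4,809 units). In-quota: 4,809 units at 2%; over-quota: 4,999 units at 18%.
Pro-rata value split: in-quota = £629,575.52 × 4,809/9,808 = £308,689.71; over-quota = £629,575.52 − £308,689.71 = £320,885.81.
In-quota duty = £308,689.71 × 2% = £6,173.79. Over-quota duty = £320,885.81 × 18% = £57,759.45.
Line duty = £6,173.79 + £57,759.45 = £63,933.24.

£63,933.24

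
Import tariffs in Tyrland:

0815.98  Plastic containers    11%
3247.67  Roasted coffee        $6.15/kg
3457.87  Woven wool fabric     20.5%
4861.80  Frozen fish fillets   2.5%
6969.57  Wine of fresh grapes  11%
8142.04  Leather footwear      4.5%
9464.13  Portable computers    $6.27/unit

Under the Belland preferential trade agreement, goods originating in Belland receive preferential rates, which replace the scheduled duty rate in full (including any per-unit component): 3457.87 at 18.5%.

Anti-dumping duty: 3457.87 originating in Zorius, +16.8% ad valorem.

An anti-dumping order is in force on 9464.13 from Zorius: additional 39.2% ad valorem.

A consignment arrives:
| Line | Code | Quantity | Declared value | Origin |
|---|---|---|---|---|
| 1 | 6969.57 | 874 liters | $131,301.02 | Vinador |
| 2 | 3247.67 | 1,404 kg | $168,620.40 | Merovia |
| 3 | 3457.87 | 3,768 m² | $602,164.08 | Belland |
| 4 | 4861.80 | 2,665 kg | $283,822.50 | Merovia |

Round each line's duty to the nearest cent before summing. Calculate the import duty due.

$141,573.62

Line 1 (6969.57, Vinador, 874 liters, $131,301.02):
Base rate for 6969.57 is 11%.
Duty = $131,301.02 × 11% = $14,443.11.
Line 2 (3247.67, Merovia, 1,404 kg, $168,620.40):
Base rate for 3247.67 is $6.15/kg.
Duty = 1,404 × $6.15 = $8,634.60.
Line 3 (3457.87, Belland, 3,768 m², $602,164.08):
Base rate for 3457.87 is 20.5%.
Origin Belland qualifies under the Tyrland–Belland agreement and 3457.87 is covered: preferential rate 18.5% applies instead.
The additional-duty order on 3457.87 targets Zorius, not Belland; it does not apply.
Duty = $602,164.08 × 18.5% = $111,400.35.
Line 4 (4861.80, Merovia, 2,665 kg, $283,822.50):
Base rate for 4861.80 is 2.5%.
Duty = $283,822.50 × 2.5% = $7,095.56.
Total = $14,443.11 + $8,634.60 + $111,400.35 + $7,095.56 = $141,573.62.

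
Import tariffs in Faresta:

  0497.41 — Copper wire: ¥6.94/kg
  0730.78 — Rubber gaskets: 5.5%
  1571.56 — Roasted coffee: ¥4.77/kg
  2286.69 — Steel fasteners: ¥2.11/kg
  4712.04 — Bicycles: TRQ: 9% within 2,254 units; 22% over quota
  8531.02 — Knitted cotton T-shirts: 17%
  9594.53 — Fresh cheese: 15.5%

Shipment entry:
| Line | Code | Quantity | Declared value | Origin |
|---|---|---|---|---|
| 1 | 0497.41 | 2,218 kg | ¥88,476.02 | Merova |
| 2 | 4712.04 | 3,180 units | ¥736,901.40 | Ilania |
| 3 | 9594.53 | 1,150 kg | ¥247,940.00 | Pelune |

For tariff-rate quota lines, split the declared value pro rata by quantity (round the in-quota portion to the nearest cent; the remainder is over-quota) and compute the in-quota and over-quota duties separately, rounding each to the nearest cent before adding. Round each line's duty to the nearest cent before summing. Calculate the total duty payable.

¥148,040.41

Line 1 (0497.41, Merova, 2,218 kg, ¥88,476.02):
Base rate for 0497.41 is ¥6.94/kg.
Duty = 2,218 × ¥6.94 = ¥15,392.92.
Line 2 (4712.04, Ilania, 3,180 units, ¥736,901.40):
Code 4712.04 is under a tariff-rate quota (threshold 2,254 units). In-quota: 2,254 units at 9%; over-quota: 926 units at 22%.
Pro-rata value split: in-quota = ¥736,901.40 × 2,254/3,180 = ¥522,319.42; over-quota = ¥736,901.40 − ¥522,319.42 = ¥214,581.98.
In-quota duty = ¥522,319.42 × 9% = ¥47,008.75. Over-quota duty = ¥214,581.98 × 22% = ¥47,208.04.
Line duty = ¥47,008.75 + ¥47,208.04 = ¥94,216.79.
Line 3 (9594.53, Pelune, 1,150 kg, ¥247,940.00):
Base rate for 9594.53 is 15.5%.
Duty = ¥247,940.00 × 15.5% = ¥38,430.70.
Total = ¥15,392.92 + ¥94,216.79 + ¥38,430.70 = ¥148,040.41.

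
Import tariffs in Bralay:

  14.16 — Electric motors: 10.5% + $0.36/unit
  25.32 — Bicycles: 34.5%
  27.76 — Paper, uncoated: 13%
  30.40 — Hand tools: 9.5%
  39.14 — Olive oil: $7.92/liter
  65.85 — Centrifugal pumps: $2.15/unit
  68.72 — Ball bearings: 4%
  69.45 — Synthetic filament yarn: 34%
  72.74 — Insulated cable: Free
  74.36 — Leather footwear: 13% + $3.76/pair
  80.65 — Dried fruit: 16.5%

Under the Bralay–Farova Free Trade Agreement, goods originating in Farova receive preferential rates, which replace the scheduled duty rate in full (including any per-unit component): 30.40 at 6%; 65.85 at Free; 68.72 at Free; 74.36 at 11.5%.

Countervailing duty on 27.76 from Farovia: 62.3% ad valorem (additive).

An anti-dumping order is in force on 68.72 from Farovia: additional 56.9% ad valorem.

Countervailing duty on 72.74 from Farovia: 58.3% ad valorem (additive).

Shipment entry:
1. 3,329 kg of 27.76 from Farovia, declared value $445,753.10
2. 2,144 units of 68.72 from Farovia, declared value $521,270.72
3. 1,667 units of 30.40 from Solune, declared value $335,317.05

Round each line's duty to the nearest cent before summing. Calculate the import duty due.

Line 1 (27.76, Farovia, 3,329 kg, $445,753.10):
Base rate for 27.76 is 13%.
Additional duty on 27.76 from Farovia: +62.3%. Applied ad valorem rate: 13% + 62.3% = 75.3%.
Duty = $445,753.10 × 75.3% = $335,652.08.
Line 2 (68.72, Farovia, 2,144 units, $521,270.72):
Base rate for 68.72 is 4%.
68.72 has an FTA preferential rate, but origin Farovia is not Farova; base rate stands.
Additional duty on 68.72 from Farovia: +56.9%. Applied ad valorem rate: 4% + 56.9% = 60.9%.
Duty = $521,270.72 × 60.9% = $317,453.87.
Line 3 (30.40, Solune, 1,667 units, $335,317.05):
Base rate for 30.40 is 9.5%.
30.40 has an FTA preferential rate, but origin Solune is not Farova; base rate stands.
Duty = $335,317.05 × 9.5% = $31,855.12.
Total = $335,652.08 + $317,453.87 + $31,855.12 = $684,961.07.

$684,961.07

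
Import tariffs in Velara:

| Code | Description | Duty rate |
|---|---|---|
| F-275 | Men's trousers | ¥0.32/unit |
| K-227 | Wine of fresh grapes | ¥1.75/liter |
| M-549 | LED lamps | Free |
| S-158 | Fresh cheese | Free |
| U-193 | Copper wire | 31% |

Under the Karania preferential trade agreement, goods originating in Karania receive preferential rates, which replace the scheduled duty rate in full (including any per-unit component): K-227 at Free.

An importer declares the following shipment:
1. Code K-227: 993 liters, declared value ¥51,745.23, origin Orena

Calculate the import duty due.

¥1,737.75

Line 1 (K-227, Orena, 993 liters, ¥51,745.23):
Base rate for K-227 is ¥1.75/liter.
K-227 has an FTA preferential rate, but origin Orena is not Karania; base rate stands.
Duty = 993 × ¥1.75 = ¥1,737.75.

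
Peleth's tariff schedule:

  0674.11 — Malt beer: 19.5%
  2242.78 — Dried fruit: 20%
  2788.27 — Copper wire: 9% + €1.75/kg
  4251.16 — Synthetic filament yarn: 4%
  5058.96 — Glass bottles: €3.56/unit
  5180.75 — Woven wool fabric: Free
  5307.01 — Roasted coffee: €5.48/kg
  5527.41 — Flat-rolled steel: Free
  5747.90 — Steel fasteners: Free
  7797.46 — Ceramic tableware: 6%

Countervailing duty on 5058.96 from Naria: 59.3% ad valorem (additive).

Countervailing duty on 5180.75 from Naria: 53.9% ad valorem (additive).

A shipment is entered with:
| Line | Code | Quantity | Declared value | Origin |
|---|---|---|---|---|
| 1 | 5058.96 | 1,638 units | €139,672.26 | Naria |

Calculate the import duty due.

€88,656.93

Line 1 (5058.96, Naria, 1,638 units, €139,672.26):
Base rate for 5058.96 is €3.56/unit.
Additional duty on 5058.96 from Naria: +59.3% ad valorem. Applied ad valorem rate = 59.3%.
Duty = €139,672.26 × 59.3% + 1,638 × €3.56 = €88,656.93.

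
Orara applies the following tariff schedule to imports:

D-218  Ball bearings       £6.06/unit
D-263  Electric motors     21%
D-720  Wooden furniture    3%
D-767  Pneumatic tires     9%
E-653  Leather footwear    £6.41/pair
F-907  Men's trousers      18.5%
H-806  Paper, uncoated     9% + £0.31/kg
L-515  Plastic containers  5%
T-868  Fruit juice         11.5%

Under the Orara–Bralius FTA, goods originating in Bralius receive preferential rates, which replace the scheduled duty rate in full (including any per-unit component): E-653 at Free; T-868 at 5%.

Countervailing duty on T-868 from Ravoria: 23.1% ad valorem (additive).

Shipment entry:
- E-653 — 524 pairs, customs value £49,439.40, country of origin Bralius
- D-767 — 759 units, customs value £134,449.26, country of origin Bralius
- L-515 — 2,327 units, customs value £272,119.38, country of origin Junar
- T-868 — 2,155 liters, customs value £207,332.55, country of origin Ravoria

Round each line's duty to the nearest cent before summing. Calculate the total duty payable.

Line 1 (E-653, Bralius, 524 pairs, £49,439.40):
Base rate for E-653 is £6.41/pair.
Origin Bralius qualifies under the Orara–Bralius agreement and E-653 is covered: preferential rate Free applies instead.
Duty = £49,439.40 × 0% = £0.00.
Line 2 (D-767, Bralius, 759 units, £134,449.26):
Base rate for D-767 is 9%.
Origin Bralius is the FTA partner but D-767 is not on the preference list; base rate stands.
Duty = £134,449.26 × 9% = £12,100.43.
Line 3 (L-515, Junar, 2,327 units, £272,119.38):
Base rate for L-515 is 5%.
Duty = £272,119.38 × 5% = £13,605.97.
Line 4 (T-868, Ravoria, 2,155 liters, £207,332.55):
Base rate for T-868 is 11.5%.
T-868 has an FTA preferential rate, but origin Ravoria is not Bralius; base rate stands.
Additional duty on T-868 from Ravoria: +23.1%. Applied ad valorem rate: 11.5% + 23.1% = 34.6%.
Duty = £207,332.55 × 34.6% = £71,737.06.
Total = £0.00 + £12,100.43 + £13,605.97 + £71,737.06 = £97,443.46.

£97,443.46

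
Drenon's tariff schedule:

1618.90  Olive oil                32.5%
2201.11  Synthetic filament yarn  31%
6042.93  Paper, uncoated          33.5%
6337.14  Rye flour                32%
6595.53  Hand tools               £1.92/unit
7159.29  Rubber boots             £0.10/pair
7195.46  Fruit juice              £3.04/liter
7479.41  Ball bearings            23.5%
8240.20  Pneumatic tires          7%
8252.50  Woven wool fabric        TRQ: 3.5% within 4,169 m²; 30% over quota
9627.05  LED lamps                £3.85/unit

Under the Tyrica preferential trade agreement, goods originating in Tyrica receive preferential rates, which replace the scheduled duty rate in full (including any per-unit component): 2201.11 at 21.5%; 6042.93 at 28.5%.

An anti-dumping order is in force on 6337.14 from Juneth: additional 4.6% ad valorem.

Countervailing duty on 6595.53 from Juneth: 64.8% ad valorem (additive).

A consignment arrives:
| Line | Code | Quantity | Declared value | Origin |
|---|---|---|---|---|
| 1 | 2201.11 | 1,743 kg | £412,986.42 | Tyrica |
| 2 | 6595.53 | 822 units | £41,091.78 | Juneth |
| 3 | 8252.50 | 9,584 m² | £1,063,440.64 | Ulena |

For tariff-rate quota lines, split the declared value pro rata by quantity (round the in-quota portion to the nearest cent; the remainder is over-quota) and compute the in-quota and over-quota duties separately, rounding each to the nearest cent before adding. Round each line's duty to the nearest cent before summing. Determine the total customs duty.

Line 1 (2201.11, Tyrica, 1,743 kg, £412,986.42):
Base rate for 2201.11 is 31%.
Origin Tyrica qualifies under the Drenon–Tyrica agreement and 2201.11 is covered: preferential rate 21.5% applies instead.
Duty = £412,986.42 × 21.5% = £88,792.08.
Line 2 (6595.53, Juneth, 822 units, £41,091.78):
Base rate for 6595.53 is £1.92/unit.
Additional duty on 6595.53 from Juneth: +64.8% ad valorem. Applied ad valorem rate = 64.8%.
Duty = £41,091.78 × 64.8% + 822 × £1.92 = £28,205.71.
Line 3 (8252.50, Ulena, 9,584 m², £1,063,440.64):
Code 8252.50 is under a tariff-rate quota (threshold 4,169 m²). In-quota: 4,169 m² at 3.5%; over-quota: 5,415 m² at 30%.
Pro-rata value split: in-quota = £1,063,440.64 × 4,169/9,584 = £462,592.24; over-quota = £1,063,440.64 − £462,592.24 = £600,848.40.
In-quota duty = £462,592.24 × 3.5% = £16,190.73. Over-quota duty = £600,848.40 × 30% = £180,254.52.
Line duty = £16,190.73 + £180,254.52 = £196,445.25.
Total = £88,792.08 + £28,205.71 + £196,445.25 = £313,443.04.

£313,443.04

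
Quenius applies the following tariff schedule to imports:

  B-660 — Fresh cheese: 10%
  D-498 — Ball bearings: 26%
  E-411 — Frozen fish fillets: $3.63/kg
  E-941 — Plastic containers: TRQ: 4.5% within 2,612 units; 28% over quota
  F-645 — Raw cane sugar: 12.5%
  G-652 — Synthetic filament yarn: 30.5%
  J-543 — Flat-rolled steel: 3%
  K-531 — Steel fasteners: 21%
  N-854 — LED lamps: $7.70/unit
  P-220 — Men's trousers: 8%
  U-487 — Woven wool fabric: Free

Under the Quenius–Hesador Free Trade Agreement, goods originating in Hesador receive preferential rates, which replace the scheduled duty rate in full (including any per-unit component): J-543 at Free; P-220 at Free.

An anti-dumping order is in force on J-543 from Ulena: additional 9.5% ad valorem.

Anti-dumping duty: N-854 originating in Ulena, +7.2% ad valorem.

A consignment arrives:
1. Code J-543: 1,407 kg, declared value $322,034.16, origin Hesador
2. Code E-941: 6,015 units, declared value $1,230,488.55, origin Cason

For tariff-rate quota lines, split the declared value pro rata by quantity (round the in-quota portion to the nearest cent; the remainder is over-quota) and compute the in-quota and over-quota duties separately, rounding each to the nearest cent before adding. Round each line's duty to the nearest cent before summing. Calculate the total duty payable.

Line 1 (J-543, Hesador, 1,407 kg, $322,034.16):
Base rate for J-543 is 3%.
Origin Hesador qualifies under the Quenius–Hesador agreement and J-543 is covered: preferential rate Free applies instead.
The additional-duty order on J-543 targets Ulena, not Hesador; it does not apply.
Duty = $322,034.16 × 0% = $0.00.
Line 2 (E-941, Cason, 6,015 units, $1,230,488.55):
Code E-941 is under a tariff-rate quota (threshold 2,612 units). In-quota: 2,612 units at 4.5%; over-quota: 3,403 units at 28%.
Pro-rata value split: in-quota = $1,230,488.55 × 2,612/6,015 = $534,336.84; over-quota = $1,230,488.55 − $534,336.84 = $696,151.71.
In-quota duty = $534,336.84 × 4.5% = $24,045.16. Over-quota duty = $696,151.71 × 28% = $194,922.48.
Line duty = $24,045.16 + $194,922.48 = $218,967.64.
Total = $0.00 + $218,967.64 = $218,967.64.

$218,967.64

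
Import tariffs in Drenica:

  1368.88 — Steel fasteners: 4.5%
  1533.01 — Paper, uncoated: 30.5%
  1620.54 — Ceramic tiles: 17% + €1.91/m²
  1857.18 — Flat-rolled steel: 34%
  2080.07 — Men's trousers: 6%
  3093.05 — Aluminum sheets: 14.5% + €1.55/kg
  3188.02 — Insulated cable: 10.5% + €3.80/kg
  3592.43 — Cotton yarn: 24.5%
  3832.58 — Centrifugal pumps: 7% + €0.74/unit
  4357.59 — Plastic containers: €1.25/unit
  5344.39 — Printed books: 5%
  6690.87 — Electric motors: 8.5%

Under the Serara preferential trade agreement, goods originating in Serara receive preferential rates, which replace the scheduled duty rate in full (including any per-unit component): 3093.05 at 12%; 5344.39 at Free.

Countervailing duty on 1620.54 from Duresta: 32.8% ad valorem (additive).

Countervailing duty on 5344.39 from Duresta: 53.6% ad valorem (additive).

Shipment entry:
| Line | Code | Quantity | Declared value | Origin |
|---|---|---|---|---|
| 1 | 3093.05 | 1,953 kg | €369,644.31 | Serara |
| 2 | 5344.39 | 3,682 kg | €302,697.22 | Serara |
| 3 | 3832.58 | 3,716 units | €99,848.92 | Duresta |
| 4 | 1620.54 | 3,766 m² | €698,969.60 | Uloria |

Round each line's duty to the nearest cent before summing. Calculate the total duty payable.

€180,114.47

Line 1 (3093.05, Serara, 1,953 kg, €369,644.31):
Base rate for 3093.05 is 14.5% + €1.55/kg.
Origin Serara qualifies under the Drenica–Serara agreement and 3093.05 is covered: preferential rate 12% applies instead.
Duty = €369,644.31 × 12% = €44,357.32.
Line 2 (5344.39, Serara, 3,682 kg, €302,697.22):
Base rate for 5344.39 is 5%.
Origin Serara qualifies under the Drenica–Serara agreement and 5344.39 is covered: preferential rate Free applies instead.
The additional-duty order on 5344.39 targets Duresta, not Serara; it does not apply.
Duty = €302,697.22 × 0% = €0.00.
Line 3 (3832.58, Duresta, 3,716 units, €99,848.92):
Base rate for 3832.58 is 7% + €0.74/unit.
Duty = €99,848.92 × 7% + 3,716 × €0.74 = €9,739.26.
Line 4 (1620.54, Uloria, 3,766 m², €698,969.60):
Base rate for 1620.54 is 17% + €1.91/m².
The additional-duty order on 1620.54 targets Duresta, not Uloria; it does not apply.
Duty = €698,969.60 × 17% + 3,766 × €1.91 = €126,017.89.
Total = €44,357.32 + €0.00 + €9,739.26 + €126,017.89 = €180,114.47.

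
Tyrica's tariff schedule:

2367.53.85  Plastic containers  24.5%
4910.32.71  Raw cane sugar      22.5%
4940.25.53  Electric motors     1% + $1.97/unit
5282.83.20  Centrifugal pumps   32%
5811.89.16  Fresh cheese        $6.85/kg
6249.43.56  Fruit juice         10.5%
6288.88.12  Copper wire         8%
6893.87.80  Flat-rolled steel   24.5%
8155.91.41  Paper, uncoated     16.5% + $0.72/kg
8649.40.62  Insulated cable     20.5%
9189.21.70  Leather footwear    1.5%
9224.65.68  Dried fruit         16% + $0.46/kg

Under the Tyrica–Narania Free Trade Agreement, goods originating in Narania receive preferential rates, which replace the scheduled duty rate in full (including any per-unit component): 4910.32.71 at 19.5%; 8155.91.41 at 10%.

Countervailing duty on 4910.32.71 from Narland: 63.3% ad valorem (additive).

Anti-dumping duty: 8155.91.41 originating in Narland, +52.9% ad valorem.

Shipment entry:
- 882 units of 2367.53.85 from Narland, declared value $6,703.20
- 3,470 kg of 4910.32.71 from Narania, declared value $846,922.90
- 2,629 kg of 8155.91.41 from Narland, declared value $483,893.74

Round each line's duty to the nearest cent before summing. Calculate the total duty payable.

$504,507.39

Line 1 (2367.53.85, Narland, 882 units, $6,703.20):
Base rate for 2367.53.85 is 24.5%.
Duty = $6,703.20 × 24.5% = $1,642.28.
Line 2 (4910.32.71, Narania, 3,470 kg, $846,922.90):
Base rate for 4910.32.71 is 22.5%.
Origin Narania qualifies under the Tyrica–Narania agreement and 4910.32.71 is covered: preferential rate 19.5% applies instead.
The additional-duty order on 4910.32.71 targets Narland, not Narania; it does not apply.
Duty = $846,922.90 × 19.5% = $165,149.97.
Line 3 (8155.91.41, Narland, 2,629 kg, $483,893.74):
Base rate for 8155.91.41 is 16.5% + $0.72/kg.
8155.91.41 has an FTA preferential rate, but origin Narland is not Narania; base rate stands.
Additional duty on 8155.91.41 from Narland: +52.9%. Applied ad valorem rate: 16.5% + 52.9% = 69.4%.
Duty = $483,893.74 × 69.4% + 2,629 × $0.72 = $337,715.14.
Total = $1,642.28 + $165,149.97 + $337,715.14 = $504,507.39.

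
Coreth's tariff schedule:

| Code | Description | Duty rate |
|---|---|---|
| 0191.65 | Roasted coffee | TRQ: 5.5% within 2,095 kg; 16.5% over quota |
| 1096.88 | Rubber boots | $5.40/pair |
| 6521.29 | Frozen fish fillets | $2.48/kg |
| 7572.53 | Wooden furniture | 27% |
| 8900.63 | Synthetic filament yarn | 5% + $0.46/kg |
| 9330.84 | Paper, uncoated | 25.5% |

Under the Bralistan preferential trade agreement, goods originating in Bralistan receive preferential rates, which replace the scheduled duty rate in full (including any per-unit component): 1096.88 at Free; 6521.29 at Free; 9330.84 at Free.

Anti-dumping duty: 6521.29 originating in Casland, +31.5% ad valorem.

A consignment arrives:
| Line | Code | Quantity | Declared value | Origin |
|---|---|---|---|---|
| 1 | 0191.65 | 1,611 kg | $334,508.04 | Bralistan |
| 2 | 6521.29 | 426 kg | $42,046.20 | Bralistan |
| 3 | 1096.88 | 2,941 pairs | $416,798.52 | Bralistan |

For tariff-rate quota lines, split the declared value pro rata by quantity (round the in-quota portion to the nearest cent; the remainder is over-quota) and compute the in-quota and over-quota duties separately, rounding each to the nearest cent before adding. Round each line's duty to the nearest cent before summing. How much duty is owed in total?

Line 1 (0191.65, Bralistan, 1,611 kg, $334,508.04):
Code 0191.65 is under a tariff-rate quota (threshold 2,095 kg). Quantity 1,611 kg is within the quota, so the in-quota rate 5.5% applies to the full value.
Duty = $334,508.04 × 5.5% = $18,397.94.
Line 2 (6521.29, Bralistan, 426 kg, $42,046.20):
Base rate for 6521.29 is $2.48/kg.
Origin Bralistan qualifies under the Coreth–Bralistan agreement and 6521.29 is covered: preferential rate Free applies instead.
The additional-duty order on 6521.29 targets Casland, not Bralistan; it does not apply.
Duty = $42,046.20 × 0% = $0.00.
Line 3 (1096.88, Bralistan, 2,941 pairs, $416,798.52):
Base rate for 1096.88 is $5.40/pair.
Origin Bralistan qualifies under the Coreth–Bralistan agreement and 1096.88 is covered: preferential rate Free applies instead.
Duty = $416,798.52 × 0% = $0.00.
Total = $18,397.94 + $0.00 + $0.00 = $18,397.94.

$18,397.94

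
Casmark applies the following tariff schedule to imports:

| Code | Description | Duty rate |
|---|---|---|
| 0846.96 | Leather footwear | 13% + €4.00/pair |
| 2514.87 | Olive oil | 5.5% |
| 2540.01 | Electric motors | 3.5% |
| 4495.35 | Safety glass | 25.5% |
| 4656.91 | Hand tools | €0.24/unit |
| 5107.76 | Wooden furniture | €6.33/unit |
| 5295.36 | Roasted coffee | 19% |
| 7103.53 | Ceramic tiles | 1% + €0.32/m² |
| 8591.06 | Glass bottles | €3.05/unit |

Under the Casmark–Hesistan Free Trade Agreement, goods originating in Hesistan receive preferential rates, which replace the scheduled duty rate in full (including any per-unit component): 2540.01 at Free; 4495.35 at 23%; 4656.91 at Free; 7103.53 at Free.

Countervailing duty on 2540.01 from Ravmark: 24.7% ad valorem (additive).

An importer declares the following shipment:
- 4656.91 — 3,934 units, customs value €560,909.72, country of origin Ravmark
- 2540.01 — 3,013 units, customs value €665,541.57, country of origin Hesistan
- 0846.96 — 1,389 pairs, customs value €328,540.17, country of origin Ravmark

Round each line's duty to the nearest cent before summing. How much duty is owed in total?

Line 1 (4656.91, Ravmark, 3,934 units, €560,909.72):
Base rate for 4656.91 is €0.24/unit.
4656.91 has an FTA preferential rate, but origin Ravmark is not Hesistan; base rate stands.
Duty = 3,934 × €0.24 = €944.16.
Line 2 (2540.01, Hesistan, 3,013 units, €665,541.57):
Base rate for 2540.01 is 3.5%.
Origin Hesistan qualifies under the Casmark–Hesistan agreement and 2540.01 is covered: preferential rate Free applies instead.
The additional-duty order on 2540.01 targets Ravmark, not Hesistan; it does not apply.
Duty = €665,541.57 × 0% = €0.00.
Line 3 (0846.96, Ravmark, 1,389 pairs, €328,540.17):
Base rate for 0846.96 is 13% + €4.00/pair.
Duty = €328,540.17 × 13% + 1,389 × €4.00 = €48,266.22.
Total = €944.16 + €0.00 + €48,266.22 = €49,210.38.

€49,210.38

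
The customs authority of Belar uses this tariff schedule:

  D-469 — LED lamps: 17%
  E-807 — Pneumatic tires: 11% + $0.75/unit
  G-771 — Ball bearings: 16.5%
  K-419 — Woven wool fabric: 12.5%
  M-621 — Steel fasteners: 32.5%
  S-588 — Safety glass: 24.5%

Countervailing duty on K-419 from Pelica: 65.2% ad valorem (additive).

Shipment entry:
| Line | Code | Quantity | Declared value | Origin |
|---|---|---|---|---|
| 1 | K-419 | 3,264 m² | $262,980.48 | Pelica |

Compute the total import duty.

$204,335.83

Line 1 (K-419, Pelica, 3,264 m², $262,980.48):
Base rate for K-419 is 12.5%.
Additional duty on K-419 from Pelica: +65.2%. Applied ad valorem rate: 12.5% + 65.2% = 77.7%.
Duty = $262,980.48 × 77.7% = $204,335.83.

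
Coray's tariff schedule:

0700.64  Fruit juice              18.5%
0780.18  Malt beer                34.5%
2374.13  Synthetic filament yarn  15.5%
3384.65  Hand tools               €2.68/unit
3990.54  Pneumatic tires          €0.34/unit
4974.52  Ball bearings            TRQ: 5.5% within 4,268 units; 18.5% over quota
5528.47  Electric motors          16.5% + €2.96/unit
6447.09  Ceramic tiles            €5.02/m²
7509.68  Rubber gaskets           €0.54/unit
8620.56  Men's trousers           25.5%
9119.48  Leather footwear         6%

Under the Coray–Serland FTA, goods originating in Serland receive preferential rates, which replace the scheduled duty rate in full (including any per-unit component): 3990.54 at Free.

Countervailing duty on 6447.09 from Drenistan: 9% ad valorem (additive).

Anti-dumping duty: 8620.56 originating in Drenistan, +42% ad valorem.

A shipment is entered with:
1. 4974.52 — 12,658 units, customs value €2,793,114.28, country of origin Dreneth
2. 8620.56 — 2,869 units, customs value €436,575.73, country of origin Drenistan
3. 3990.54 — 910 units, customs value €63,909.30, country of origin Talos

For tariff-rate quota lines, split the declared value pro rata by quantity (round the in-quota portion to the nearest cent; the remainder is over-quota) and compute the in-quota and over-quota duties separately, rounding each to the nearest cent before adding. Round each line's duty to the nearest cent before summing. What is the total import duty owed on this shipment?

€689,293.17

Line 1 (4974.52, Dreneth, 12,658 units, €2,793,114.28):
Code 4974.52 is under a tariff-rate quota (threshold 4,268 units). In-quota: 4,268 units at 5.5%; over-quota: 8,390 units at 18.5%.
Pro-rata value split: in-quota = €2,793,114.28 × 4,268/12,658 = €941,776.88; over-quota = €2,793,114.28 − €941,776.88 = €1,851,337.40.
In-quota duty = €941,776.88 × 5.5% = €51,797.73. Over-quota duty = €1,851,337.40 × 18.5% = €342,497.42.
Line duty = €51,797.73 + €342,497.42 = €394,295.15.
Line 2 (8620.56, Drenistan, 2,869 units, €436,575.73):
Base rate for 8620.56 is 25.5%.
Additional duty on 8620.56 from Drenistan: +42%. Applied ad valorem rate: 25.5% + 42% = 67.5%.
Duty = €436,575.73 × 67.5% = €294,688.62.
Line 3 (3990.54, Talos, 910 units, €63,909.30):
Base rate for 3990.54 is €0.34/unit.
3990.54 has an FTA preferential rate, but origin Talos is not Serland; base rate stands.
Duty = 910 × €0.34 = €309.40.
Total = €394,295.15 + €294,688.62 + €309.40 = €689,293.17.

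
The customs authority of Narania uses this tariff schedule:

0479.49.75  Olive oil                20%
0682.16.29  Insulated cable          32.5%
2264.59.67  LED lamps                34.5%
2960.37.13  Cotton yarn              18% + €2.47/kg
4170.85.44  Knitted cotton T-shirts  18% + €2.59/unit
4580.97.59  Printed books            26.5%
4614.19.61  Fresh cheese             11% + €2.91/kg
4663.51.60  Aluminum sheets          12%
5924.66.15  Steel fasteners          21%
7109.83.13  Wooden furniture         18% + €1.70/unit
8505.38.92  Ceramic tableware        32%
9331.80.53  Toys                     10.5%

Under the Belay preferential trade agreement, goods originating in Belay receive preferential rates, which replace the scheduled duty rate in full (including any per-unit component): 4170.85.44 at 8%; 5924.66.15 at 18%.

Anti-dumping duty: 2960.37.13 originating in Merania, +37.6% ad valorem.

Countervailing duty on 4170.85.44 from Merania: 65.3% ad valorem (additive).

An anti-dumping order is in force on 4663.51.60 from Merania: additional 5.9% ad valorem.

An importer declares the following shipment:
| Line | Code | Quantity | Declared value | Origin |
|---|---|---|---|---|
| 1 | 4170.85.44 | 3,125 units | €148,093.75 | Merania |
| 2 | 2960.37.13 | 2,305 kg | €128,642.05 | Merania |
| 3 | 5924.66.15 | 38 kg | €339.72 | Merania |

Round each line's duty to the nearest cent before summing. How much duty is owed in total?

€208,745.51

Line 1 (4170.85.44, Merania, 3,125 units, €148,093.75):
Base rate for 4170.85.44 is 18% + €2.59/unit.
4170.85.44 has an FTA preferential rate, but origin Merania is not Belay; base rate stands.
Additional duty on 4170.85.44 from Merania: +65.3%. Applied ad valorem rate: 18% + 65.3% = 83.3%.
Duty = €148,093.75 × 83.3% + 3,125 × €2.59 = €131,455.84.
Line 2 (2960.37.13, Merania, 2,305 kg, €128,642.05):
Base rate for 2960.37.13 is 18% + €2.47/kg.
Additional duty on 2960.37.13 from Merania: +37.6%. Applied ad valorem rate: 18% + 37.6% = 55.6%.
Duty = €128,642.05 × 55.6% + 2,305 × €2.47 = €77,218.33.
Line 3 (5924.66.15, Merania, 38 kg, €339.72):
Base rate for 5924.66.15 is 21%.
5924.66.15 has an FTA preferential rate, but origin Merania is not Belay; base rate stands.
Duty = €339.72 × 21% = €71.34.
Total = €131,455.84 + €77,218.33 + €71.34 = €208,745.51.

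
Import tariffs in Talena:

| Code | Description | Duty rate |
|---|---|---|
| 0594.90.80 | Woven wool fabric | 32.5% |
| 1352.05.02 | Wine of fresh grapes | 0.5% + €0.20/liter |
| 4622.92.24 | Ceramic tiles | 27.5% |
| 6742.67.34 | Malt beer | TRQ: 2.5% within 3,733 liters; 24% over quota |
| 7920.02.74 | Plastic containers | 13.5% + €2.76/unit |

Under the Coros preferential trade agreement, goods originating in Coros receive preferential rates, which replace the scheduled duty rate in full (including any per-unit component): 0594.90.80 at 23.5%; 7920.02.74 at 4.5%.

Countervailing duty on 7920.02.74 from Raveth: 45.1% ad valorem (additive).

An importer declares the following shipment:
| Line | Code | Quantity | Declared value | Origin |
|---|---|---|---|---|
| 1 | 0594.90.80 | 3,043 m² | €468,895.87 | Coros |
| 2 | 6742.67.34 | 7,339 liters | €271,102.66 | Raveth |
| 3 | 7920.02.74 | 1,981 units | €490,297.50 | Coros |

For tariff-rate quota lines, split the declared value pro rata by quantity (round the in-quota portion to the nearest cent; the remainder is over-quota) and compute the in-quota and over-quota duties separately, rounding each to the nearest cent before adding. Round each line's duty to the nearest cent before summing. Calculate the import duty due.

Line 1 (0594.90.80, Coros, 3,043 m², €468,895.87):
Base rate for 0594.90.80 is 32.5%.
Origin Coros qualifies under the Talena–Coros agreement and 0594.90.80 is covered: preferential rate 23.5% applies instead.
Duty = €468,895.87 × 23.5% = €110,190.53.
Line 2 (6742.67.34, Raveth, 7,339 liters, €271,102.66):
Code 6742.67.34 is under a tariff-rate quota (threshold 3,733 liters). In-quota: 3,733 liters at 2.5%; over-quota: 3,606 liters at 24%.
Pro-rata value split: in-quota = €271,102.66 × 3,733/7,339 = €137,897.02; over-quota = €271,102.66 − €137,897.02 = €133,205.64.
In-quota duty = €137,897.02 × 2.5% = €3,447.43. Over-quota duty = €133,205.64 × 24% = €31,969.35.
Line duty = €3,447.43 + €31,969.35 = €35,416.78.
Line 3 (7920.02.74, Coros, 1,981 units, €490,297.50):
Base rate for 7920.02.74 is 13.5% + €2.76/unit.
Origin Coros qualifies under the Talena–Coros agreement and 7920.02.74 is covered: preferential rate 4.5% applies instead.
The additional-duty order on 7920.02.74 targets Raveth, not Coros; it does not apply.
Duty = €490,297.50 × 4.5% = €22,063.39.
Total = €110,190.53 + €35,416.78 + €22,063.39 = €167,670.70.

€167,670.70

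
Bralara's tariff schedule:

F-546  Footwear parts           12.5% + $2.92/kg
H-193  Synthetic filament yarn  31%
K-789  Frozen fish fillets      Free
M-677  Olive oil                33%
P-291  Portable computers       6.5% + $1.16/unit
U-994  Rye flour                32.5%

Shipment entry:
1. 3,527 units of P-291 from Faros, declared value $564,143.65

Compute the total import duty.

Line 1 (P-291, Faros, 3,527 units, $564,143.65):
Base rate for P-291 is 6.5% + $1.16/unit.
Duty = $564,143.65 × 6.5% + 3,527 × $1.16 = $40,760.66.

$40,760.66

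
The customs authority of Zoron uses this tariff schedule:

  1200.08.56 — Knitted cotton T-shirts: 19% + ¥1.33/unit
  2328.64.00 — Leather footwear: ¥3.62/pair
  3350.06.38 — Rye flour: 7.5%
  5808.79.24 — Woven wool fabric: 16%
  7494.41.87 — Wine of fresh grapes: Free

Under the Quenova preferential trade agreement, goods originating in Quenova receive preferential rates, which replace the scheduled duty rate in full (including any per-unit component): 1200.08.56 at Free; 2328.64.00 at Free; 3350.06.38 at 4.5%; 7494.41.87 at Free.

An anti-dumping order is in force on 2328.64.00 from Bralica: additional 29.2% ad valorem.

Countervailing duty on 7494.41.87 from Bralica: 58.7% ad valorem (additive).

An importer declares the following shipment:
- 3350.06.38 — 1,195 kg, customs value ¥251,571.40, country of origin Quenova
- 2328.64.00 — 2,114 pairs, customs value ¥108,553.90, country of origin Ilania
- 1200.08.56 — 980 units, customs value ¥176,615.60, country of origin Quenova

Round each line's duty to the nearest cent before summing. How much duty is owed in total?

Line 1 (3350.06.38, Quenova, 1,195 kg, ¥251,571.40):
Base rate for 3350.06.38 is 7.5%.
Origin Quenova qualifies under the Zoron–Quenova agreement and 3350.06.38 is covered: preferential rate 4.5% applies instead.
Duty = ¥251,571.40 × 4.5% = ¥11,320.71.
Line 2 (2328.64.00, Ilania, 2,114 pairs, ¥108,553.90):
Base rate for 2328.64.00 is ¥3.62/pair.
2328.64.00 has an FTA preferential rate, but origin Ilania is not Quenova; base rate stands.
The additional-duty order on 2328.64.00 targets Bralica, not Ilania; it does not apply.
Duty = 2,114 × ¥3.62 = ¥7,652.68.
Line 3 (1200.08.56, Quenova, 980 units, ¥176,615.60):
Base rate for 1200.08.56 is 19% + ¥1.33/unit.
Origin Quenova qualifies under the Zoron–Quenova agreement and 1200.08.56 is covered: preferential rate Free applies instead.
Duty = ¥176,615.60 × 0% = ¥0.00.
Total = ¥11,320.71 + ¥7,652.68 + ¥0.00 = ¥18,973.39.

¥18,973.39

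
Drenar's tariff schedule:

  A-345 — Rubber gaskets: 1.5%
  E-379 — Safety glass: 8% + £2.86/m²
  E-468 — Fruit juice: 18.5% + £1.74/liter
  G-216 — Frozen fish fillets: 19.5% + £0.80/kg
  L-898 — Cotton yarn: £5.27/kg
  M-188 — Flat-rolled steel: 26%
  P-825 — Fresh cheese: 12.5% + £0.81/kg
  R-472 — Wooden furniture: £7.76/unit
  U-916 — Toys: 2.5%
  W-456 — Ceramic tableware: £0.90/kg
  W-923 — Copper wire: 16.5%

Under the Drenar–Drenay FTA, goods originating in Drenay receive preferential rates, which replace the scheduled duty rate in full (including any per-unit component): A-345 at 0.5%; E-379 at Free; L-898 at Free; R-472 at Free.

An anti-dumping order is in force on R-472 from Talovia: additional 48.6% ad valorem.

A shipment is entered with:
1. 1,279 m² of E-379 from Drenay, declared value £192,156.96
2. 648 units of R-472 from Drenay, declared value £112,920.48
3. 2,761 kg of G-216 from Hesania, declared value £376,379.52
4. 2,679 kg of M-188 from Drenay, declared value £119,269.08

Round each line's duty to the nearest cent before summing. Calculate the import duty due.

£106,612.77

Line 1 (E-379, Drenay, 1,279 m², £192,156.96):
Base rate for E-379 is 8% + £2.86/m².
Origin Drenay qualifies under the Drenar–Drenay agreement and E-379 is covered: preferential rate Free applies instead.
Duty = £192,156.96 × 0% = £0.00.
Line 2 (R-472, Drenay, 648 units, £112,920.48):
Base rate for R-472 is £7.76/unit.
Origin Drenay qualifies under the Drenar–Drenay agreement and R-472 is covered: preferential rate Free applies instead.
The additional-duty order on R-472 targets Talovia, not Drenay; it does not apply.
Duty = £112,920.48 × 0% = £0.00.
Line 3 (G-216, Hesania, 2,761 kg, £376,379.52):
Base rate for G-216 is 19.5% + £0.80/kg.
Duty = £376,379.52 × 19.5% + 2,761 × £0.80 = £75,602.81.
Line 4 (M-188, Drenay, 2,679 kg, £119,269.08):
Base rate for M-188 is 26%.
Origin Drenay is the FTA partner but M-188 is not on the preference list; base rate stands.
Duty = £119,269.08 × 26% = £31,009.96.
Total = £0.00 + £0.00 + £75,602.81 + £31,009.96 = £106,612.77.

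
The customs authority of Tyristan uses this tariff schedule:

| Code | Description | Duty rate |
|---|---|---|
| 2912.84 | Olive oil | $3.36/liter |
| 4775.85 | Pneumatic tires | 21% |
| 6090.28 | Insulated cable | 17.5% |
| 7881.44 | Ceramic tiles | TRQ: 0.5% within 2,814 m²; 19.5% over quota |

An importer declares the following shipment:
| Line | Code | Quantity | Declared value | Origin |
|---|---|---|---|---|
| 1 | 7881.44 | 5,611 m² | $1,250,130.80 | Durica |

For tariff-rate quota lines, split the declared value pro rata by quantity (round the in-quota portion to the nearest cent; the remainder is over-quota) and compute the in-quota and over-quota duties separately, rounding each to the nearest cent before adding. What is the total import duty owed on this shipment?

$124,653.26

Line 1 (7881.44, Durica, 5,611 m², $1,250,130.80):
Code 7881.44 is under a tariff-rate quota (threshold 2,814 m²). In-quota: 2,814 m² at 0.5%; over-quota: 2,797 m² at 19.5%.
Pro-rata value split: in-quota = $1,250,130.80 × 2,814/5,611 = $626,959.20; over-quota = $1,250,130.80 − $626,959.20 = $623,171.60.
In-quota duty = $626,959.20 × 0.5% = $3,134.80. Over-quota duty = $623,171.60 × 19.5% = $121,518.46.
Line duty = $3,134.80 + $121,518.46 = $124,653.26.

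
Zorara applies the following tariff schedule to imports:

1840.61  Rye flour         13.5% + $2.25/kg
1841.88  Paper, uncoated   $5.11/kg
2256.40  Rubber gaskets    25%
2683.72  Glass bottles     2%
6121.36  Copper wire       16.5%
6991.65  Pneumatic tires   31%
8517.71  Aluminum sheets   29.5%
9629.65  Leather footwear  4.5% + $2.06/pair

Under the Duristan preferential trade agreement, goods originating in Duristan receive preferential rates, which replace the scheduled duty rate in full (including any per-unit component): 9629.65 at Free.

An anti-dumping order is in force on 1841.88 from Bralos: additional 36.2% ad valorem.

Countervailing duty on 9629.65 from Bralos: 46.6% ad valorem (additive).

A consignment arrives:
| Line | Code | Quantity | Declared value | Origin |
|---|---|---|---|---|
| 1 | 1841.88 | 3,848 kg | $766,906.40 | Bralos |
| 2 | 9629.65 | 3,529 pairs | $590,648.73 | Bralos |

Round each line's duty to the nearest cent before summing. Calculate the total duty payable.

$606,374.64

Line 1 (1841.88, Bralos, 3,848 kg, $766,906.40):
Base rate for 1841.88 is $5.11/kg.
Additional duty on 1841.88 from Bralos: +36.2% ad valorem. Applied ad valorem rate = 36.2%.
Duty = $766,906.40 × 36.2% + 3,848 × $5.11 = $297,283.40.
Line 2 (9629.65, Bralos, 3,529 pairs, $590,648.73):
Base rate for 9629.65 is 4.5% + $2.06/pair.
9629.65 has an FTA preferential rate, but origin Bralos is not Duristan; base rate stands.
Additional duty on 9629.65 from Bralos: +46.6%. Applied ad valorem rate: 4.5% + 46.6% = 51.1%.
Duty = $590,648.73 × 51.1% + 3,529 × $2.06 = $309,091.24.
Total = $297,283.40 + $309,091.24 = $606,374.64.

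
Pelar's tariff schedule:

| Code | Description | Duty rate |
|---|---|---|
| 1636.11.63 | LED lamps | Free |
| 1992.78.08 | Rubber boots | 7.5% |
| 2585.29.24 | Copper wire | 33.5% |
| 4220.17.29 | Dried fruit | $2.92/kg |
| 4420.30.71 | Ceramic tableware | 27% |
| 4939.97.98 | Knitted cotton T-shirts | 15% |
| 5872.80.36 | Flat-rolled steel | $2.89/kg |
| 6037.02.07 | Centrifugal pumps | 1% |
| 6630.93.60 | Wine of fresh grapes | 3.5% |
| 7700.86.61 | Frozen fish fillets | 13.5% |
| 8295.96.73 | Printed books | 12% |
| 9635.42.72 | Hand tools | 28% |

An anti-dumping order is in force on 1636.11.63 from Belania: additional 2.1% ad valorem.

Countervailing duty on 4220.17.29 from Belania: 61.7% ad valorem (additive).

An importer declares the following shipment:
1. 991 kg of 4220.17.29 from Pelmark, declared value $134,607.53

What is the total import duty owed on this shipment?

$2,893.72

Line 1 (4220.17.29, Pelmark, 991 kg, $134,607.53):
Base rate for 4220.17.29 is $2.92/kg.
The additional-duty order on 4220.17.29 targets Belania, not Pelmark; it does not apply.
Duty = 991 × $2.92 = $2,893.72.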